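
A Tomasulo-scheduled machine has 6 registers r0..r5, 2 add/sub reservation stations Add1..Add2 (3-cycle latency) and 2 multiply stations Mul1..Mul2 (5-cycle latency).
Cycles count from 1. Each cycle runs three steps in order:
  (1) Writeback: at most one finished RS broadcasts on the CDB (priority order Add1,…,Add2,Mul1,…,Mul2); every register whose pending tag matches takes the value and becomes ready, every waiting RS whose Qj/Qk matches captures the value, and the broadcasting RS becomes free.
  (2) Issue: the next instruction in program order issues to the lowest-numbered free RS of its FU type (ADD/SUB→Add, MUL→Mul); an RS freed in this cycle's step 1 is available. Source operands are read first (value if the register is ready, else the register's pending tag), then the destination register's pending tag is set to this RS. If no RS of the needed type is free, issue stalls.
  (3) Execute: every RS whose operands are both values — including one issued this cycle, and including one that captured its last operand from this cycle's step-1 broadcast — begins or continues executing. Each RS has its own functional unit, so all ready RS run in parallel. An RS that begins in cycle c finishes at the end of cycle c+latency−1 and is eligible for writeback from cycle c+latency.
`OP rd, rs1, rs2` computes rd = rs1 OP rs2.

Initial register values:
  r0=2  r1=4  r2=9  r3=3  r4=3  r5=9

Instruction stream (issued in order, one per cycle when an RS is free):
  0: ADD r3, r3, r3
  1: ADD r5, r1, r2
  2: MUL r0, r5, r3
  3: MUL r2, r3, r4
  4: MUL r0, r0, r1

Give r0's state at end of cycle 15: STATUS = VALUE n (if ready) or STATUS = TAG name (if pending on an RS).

STATUS = VALUE 312

  c1: issue ADD r3<-Add1  regs: r0:2,r1:4,r2:9,r3:Add1,r4:3,r5:9
  c2: issue ADD r5<-Add2  regs: r0:2,r1:4,r2:9,r3:Add1,r4:3,r5:Add2
  c3: issue MUL r0<-Mul1  regs: r0:Mul1,r1:4,r2:9,r3:Add1,r4:3,r5:Add2
  c4: CDB Add1=6; issue MUL r2<-Mul2  regs: r0:Mul1,r1:4,r2:Mul2,r3:6,r4:3,r5:Add2
  c5: CDB Add2=13; stall  regs: r0:Mul1,r1:4,r2:Mul2,r3:6,r4:3,r5:13
  c6: stall  regs: r0:Mul1,r1:4,r2:Mul2,r3:6,r4:3,r5:13
  c7: stall  regs: r0:Mul1,r1:4,r2:Mul2,r3:6,r4:3,r5:13
  c8: stall  regs: r0:Mul1,r1:4,r2:Mul2,r3:6,r4:3,r5:13
  c9: CDB Mul2=18; issue MUL r0<-Mul2  regs: r0:Mul2,r1:4,r2:18,r3:6,r4:3,r5:13
  c10: CDB Mul1=78  regs: r0:Mul2,r1:4,r2:18,r3:6,r4:3,r5:13
  c11: -  regs: r0:Mul2,r1:4,r2:18,r3:6,r4:3,r5:13
  c12: -  regs: r0:Mul2,r1:4,r2:18,r3:6,r4:3,r5:13
  c13: -  regs: r0:Mul2,r1:4,r2:18,r3:6,r4:3,r5:13
  c14: -  regs: r0:Mul2,r1:4,r2:18,r3:6,r4:3,r5:13
  c15: CDB Mul2=312  regs: r0:312,r1:4,r2:18,r3:6,r4:3,r5:13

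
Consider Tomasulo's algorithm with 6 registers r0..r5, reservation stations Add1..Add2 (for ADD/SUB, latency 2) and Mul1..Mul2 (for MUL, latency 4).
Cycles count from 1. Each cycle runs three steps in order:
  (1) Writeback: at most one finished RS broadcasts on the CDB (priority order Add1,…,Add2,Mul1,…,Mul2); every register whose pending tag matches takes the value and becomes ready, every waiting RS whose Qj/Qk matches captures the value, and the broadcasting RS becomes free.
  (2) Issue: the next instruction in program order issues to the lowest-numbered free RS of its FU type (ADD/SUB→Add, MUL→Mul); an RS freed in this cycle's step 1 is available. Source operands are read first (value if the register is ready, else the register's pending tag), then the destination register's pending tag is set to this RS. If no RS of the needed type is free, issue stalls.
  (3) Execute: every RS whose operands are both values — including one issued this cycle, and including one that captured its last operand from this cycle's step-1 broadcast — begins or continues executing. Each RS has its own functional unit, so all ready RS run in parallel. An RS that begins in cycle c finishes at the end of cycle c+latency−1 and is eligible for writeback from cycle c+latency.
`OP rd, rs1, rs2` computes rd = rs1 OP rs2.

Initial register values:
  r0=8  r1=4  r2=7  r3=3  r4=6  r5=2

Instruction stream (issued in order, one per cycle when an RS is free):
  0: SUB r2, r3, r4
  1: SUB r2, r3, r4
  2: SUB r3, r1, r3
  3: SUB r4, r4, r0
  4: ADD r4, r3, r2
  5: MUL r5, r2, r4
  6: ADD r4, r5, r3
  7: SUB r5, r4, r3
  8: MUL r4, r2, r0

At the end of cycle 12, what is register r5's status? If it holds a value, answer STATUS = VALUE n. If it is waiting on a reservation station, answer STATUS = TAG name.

cycle 1: issue SUB r2<-Add1 // r0:8,r1:4,r2:Add1,r3:3,r4:6,r5:2
cycle 2: issue SUB r2<-Add2 // r0:8,r1:4,r2:Add2,r3:3,r4:6,r5:2
cycle 3: CDB Add1=-3; issue SUB r3<-Add1 // r0:8,r1:4,r2:Add2,r3:Add1,r4:6,r5:2
cycle 4: CDB Add2=-3; issue SUB r4<-Add2 // r0:8,r1:4,r2:-3,r3:Add1,r4:Add2,r5:2
cycle 5: CDB Add1=1; issue ADD r4<-Add1 // r0:8,r1:4,r2:-3,r3:1,r4:Add1,r5:2
cycle 6: CDB Add2=-2; issue MUL r5<-Mul1 // r0:8,r1:4,r2:-3,r3:1,r4:Add1,r5:Mul1
cycle 7: CDB Add1=-2; issue ADD r4<-Add1 // r0:8,r1:4,r2:-3,r3:1,r4:Add1,r5:Mul1
cycle 8: issue SUB r5<-Add2 // r0:8,r1:4,r2:-3,r3:1,r4:Add1,r5:Add2
cycle 9: issue MUL r4<-Mul2 // r0:8,r1:4,r2:-3,r3:1,r4:Mul2,r5:Add2
cycle 10: - // r0:8,r1:4,r2:-3,r3:1,r4:Mul2,r5:Add2
cycle 11: CDB Mul1=6 // r0:8,r1:4,r2:-3,r3:1,r4:Mul2,r5:Add2
cycle 12: - // r0:8,r1:4,r2:-3,r3:1,r4:Mul2,r5:Add2

STATUS = TAG Add2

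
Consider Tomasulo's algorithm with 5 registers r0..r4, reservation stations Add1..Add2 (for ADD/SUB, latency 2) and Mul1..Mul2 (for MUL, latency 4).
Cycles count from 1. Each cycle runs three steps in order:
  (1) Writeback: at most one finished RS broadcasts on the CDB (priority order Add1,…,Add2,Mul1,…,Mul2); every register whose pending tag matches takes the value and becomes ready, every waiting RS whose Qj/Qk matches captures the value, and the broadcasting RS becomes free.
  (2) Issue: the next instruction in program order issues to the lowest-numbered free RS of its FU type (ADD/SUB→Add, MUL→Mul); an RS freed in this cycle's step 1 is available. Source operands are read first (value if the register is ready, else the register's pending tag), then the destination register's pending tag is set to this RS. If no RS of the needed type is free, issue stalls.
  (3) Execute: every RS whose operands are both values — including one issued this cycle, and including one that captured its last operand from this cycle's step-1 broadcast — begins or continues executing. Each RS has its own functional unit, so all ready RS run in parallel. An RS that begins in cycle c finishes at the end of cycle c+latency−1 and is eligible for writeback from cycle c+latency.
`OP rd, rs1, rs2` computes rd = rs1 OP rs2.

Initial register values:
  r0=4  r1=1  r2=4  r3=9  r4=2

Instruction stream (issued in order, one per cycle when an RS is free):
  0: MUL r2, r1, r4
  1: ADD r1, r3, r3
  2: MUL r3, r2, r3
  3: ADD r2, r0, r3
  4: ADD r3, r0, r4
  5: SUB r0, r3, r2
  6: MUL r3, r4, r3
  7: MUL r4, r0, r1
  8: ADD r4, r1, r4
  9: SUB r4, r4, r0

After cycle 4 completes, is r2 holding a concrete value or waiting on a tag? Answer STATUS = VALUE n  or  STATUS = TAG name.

cycle 1: issue MUL r2<-Mul1 // r0:4,r1:1,r2:Mul1,r3:9,r4:2
cycle 2: issue ADD r1<-Add1 // r0:4,r1:Add1,r2:Mul1,r3:9,r4:2
cycle 3: issue MUL r3<-Mul2 // r0:4,r1:Add1,r2:Mul1,r3:Mul2,r4:2
cycle 4: CDB Add1=18; issue ADD r2<-Add1 // r0:4,r1:18,r2:Add1,r3:Mul2,r4:2

STATUS = TAG Add1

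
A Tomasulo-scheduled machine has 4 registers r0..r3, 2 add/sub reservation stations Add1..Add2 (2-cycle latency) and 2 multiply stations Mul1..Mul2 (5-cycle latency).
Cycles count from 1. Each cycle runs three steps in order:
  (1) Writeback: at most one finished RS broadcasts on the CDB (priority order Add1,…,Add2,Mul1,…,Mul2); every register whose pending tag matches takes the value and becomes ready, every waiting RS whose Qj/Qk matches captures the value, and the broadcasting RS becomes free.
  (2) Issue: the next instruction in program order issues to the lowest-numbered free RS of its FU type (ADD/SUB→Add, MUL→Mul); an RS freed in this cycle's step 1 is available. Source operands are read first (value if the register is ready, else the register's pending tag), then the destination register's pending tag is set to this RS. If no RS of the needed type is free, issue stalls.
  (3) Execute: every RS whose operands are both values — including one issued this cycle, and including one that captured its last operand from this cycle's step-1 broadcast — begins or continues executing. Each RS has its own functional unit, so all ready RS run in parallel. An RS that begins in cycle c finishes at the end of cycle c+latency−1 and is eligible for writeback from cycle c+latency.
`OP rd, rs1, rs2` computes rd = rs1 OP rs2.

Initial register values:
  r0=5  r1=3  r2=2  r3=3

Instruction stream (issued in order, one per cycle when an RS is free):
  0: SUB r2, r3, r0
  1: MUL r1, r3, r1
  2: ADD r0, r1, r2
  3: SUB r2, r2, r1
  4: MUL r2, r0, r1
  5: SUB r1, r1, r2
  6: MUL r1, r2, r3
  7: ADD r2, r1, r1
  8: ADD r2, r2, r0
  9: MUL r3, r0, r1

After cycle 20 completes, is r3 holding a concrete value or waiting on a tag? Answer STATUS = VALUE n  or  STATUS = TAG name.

STATUS = TAG Mul2

  c1: issue SUB r2<-Add1  regs: r0:5,r1:3,r2:Add1,r3:3
  c2: issue MUL r1<-Mul1  regs: r0:5,r1:Mul1,r2:Add1,r3:3
  c3: CDB Add1=-2; issue ADD r0<-Add1  regs: r0:Add1,r1:Mul1,r2:-2,r3:3
  c4: issue SUB r2<-Add2  regs: r0:Add1,r1:Mul1,r2:Add2,r3:3
  c5: issue MUL r2<-Mul2  regs: r0:Add1,r1:Mul1,r2:Mul2,r3:3
  c6: stall  regs: r0:Add1,r1:Mul1,r2:Mul2,r3:3
  c7: CDB Mul1=9; stall  regs: r0:Add1,r1:9,r2:Mul2,r3:3
  c8: stall  regs: r0:Add1,r1:9,r2:Mul2,r3:3
  c9: CDB Add1=7; issue SUB r1<-Add1  regs: r0:7,r1:Add1,r2:Mul2,r3:3
  c10: CDB Add2=-11; issue MUL r1<-Mul1  regs: r0:7,r1:Mul1,r2:Mul2,r3:3
  c11: issue ADD r2<-Add2  regs: r0:7,r1:Mul1,r2:Add2,r3:3
  c12: stall  regs: r0:7,r1:Mul1,r2:Add2,r3:3
  c13: stall  regs: r0:7,r1:Mul1,r2:Add2,r3:3
  c14: CDB Mul2=63; stall  regs: r0:7,r1:Mul1,r2:Add2,r3:3
  c15: stall  regs: r0:7,r1:Mul1,r2:Add2,r3:3
  c16: CDB Add1=-54; issue ADD r2<-Add1  regs: r0:7,r1:Mul1,r2:Add1,r3:3
  c17: issue MUL r3<-Mul2  regs: r0:7,r1:Mul1,r2:Add1,r3:Mul2
  c18: -  regs: r0:7,r1:Mul1,r2:Add1,r3:Mul2
  c19: CDB Mul1=189  regs: r0:7,r1:189,r2:Add1,r3:Mul2
  c20: -  regs: r0:7,r1:189,r2:Add1,r3:Mul2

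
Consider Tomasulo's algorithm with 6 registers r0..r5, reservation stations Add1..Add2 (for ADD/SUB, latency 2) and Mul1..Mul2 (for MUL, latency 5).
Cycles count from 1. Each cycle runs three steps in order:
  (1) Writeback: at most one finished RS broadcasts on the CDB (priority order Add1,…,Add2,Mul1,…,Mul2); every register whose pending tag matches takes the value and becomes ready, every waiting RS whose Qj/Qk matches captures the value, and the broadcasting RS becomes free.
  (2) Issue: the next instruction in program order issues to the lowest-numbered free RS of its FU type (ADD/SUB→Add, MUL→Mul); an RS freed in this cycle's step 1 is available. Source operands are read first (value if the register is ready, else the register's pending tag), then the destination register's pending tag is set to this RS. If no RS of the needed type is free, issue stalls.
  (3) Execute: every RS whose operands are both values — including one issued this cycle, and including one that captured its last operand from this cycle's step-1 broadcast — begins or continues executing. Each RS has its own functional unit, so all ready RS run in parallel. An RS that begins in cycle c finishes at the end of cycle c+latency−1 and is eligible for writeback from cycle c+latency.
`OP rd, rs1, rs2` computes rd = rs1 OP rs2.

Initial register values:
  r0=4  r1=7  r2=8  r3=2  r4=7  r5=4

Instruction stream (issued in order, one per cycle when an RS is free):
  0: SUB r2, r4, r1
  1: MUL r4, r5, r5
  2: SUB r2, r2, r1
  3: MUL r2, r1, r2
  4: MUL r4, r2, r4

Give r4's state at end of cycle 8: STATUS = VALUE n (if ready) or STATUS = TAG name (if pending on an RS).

  c1: issue SUB r2<-Add1  regs: r0:4,r1:7,r2:Add1,r3:2,r4:7,r5:4
  c2: issue MUL r4<-Mul1  regs: r0:4,r1:7,r2:Add1,r3:2,r4:Mul1,r5:4
  c3: CDB Add1=0; issue SUB r2<-Add1  regs: r0:4,r1:7,r2:Add1,r3:2,r4:Mul1,r5:4
  c4: issue MUL r2<-Mul2  regs: r0:4,r1:7,r2:Mul2,r3:2,r4:Mul1,r5:4
  c5: CDB Add1=-7; stall  regs: r0:4,r1:7,r2:Mul2,r3:2,r4:Mul1,r5:4
  c6: stall  regs: r0:4,r1:7,r2:Mul2,r3:2,r4:Mul1,r5:4
  c7: CDB Mul1=16; issue MUL r4<-Mul1  regs: r0:4,r1:7,r2:Mul2,r3:2,r4:Mul1,r5:4
  c8: -  regs: r0:4,r1:7,r2:Mul2,r3:2,r4:Mul1,r5:4

STATUS = TAG Mul1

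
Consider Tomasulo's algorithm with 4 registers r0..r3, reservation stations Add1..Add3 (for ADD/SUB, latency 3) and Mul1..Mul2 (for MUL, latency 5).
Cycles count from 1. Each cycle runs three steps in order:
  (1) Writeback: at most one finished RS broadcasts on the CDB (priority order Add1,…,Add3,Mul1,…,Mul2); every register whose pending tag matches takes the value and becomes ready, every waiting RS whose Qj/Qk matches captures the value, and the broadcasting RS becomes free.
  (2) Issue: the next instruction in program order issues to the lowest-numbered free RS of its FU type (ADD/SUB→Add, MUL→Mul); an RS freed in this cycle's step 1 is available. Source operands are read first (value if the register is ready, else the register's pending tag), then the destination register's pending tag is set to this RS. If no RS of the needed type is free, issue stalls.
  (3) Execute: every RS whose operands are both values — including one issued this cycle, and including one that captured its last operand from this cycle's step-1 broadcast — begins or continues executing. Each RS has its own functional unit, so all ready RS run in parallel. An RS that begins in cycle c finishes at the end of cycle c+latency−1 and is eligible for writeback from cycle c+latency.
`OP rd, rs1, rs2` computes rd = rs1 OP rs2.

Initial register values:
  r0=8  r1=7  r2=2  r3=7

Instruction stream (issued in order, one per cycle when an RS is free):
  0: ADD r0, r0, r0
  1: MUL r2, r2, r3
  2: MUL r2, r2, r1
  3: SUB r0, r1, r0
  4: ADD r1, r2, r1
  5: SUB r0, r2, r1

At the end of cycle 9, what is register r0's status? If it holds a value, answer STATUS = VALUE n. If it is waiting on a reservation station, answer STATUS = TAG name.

cycle 1: issue ADD r0<-Add1 // r0:Add1,r1:7,r2:2,r3:7
cycle 2: issue MUL r2<-Mul1 // r0:Add1,r1:7,r2:Mul1,r3:7
cycle 3: issue MUL r2<-Mul2 // r0:Add1,r1:7,r2:Mul2,r3:7
cycle 4: CDB Add1=16; issue SUB r0<-Add1 // r0:Add1,r1:7,r2:Mul2,r3:7
cycle 5: issue ADD r1<-Add2 // r0:Add1,r1:Add2,r2:Mul2,r3:7
cycle 6: issue SUB r0<-Add3 // r0:Add3,r1:Add2,r2:Mul2,r3:7
cycle 7: CDB Add1=-9 // r0:Add3,r1:Add2,r2:Mul2,r3:7
cycle 8: CDB Mul1=14 // r0:Add3,r1:Add2,r2:Mul2,r3:7
cycle 9: - // r0:Add3,r1:Add2,r2:Mul2,r3:7

STATUS = TAG Add3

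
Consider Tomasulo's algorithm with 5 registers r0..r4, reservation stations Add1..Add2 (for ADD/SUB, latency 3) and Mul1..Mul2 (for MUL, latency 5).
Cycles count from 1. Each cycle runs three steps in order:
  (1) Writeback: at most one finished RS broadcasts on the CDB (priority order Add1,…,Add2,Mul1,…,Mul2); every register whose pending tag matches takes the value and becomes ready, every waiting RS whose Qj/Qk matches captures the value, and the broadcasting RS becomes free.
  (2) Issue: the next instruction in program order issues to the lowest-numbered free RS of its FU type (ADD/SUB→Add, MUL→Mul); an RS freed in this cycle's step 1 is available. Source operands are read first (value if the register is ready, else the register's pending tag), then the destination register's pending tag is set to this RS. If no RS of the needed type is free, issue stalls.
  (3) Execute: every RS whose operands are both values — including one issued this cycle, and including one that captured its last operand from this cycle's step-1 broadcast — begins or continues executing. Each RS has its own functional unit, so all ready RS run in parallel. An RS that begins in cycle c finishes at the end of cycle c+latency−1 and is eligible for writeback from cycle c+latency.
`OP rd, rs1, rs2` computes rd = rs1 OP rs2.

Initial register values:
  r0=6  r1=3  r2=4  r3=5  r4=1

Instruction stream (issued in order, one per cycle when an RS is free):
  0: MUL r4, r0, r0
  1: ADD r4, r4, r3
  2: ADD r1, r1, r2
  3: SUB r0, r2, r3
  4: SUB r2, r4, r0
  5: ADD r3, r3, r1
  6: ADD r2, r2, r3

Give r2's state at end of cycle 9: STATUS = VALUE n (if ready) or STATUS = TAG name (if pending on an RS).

STATUS = TAG Add2

c1: issue MUL r4<-Mul1 | r0:6,r1:3,r2:4,r3:5,r4:Mul1
c2: issue ADD r4<-Add1 | r0:6,r1:3,r2:4,r3:5,r4:Add1
c3: issue ADD r1<-Add2 | r0:6,r1:Add2,r2:4,r3:5,r4:Add1
c4: stall | r0:6,r1:Add2,r2:4,r3:5,r4:Add1
c5: stall | r0:6,r1:Add2,r2:4,r3:5,r4:Add1
c6: CDB Add2=7; issue SUB r0<-Add2 | r0:Add2,r1:7,r2:4,r3:5,r4:Add1
c7: CDB Mul1=36; stall | r0:Add2,r1:7,r2:4,r3:5,r4:Add1
c8: stall | r0:Add2,r1:7,r2:4,r3:5,r4:Add1
c9: CDB Add2=-1; issue SUB r2<-Add2 | r0:-1,r1:7,r2:Add2,r3:5,r4:Add1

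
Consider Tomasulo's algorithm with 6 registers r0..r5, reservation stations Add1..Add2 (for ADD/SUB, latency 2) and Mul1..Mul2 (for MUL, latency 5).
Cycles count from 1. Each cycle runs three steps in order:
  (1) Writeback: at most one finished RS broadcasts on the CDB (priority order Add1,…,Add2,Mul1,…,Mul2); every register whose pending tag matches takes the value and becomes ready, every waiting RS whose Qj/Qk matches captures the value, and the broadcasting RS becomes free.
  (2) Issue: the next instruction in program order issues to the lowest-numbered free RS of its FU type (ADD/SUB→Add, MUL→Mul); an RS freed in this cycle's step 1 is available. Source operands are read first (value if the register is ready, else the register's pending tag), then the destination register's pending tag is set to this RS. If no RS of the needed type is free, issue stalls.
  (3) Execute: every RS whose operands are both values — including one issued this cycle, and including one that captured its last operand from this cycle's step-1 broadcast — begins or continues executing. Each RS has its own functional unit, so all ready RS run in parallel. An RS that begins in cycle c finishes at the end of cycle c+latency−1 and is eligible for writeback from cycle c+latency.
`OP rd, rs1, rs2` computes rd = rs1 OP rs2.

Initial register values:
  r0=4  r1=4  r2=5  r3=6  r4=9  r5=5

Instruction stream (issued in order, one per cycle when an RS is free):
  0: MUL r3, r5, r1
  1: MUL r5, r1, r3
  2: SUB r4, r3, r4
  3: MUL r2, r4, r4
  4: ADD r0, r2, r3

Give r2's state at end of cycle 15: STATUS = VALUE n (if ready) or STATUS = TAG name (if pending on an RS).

cycle 1: issue MUL r3<-Mul1 // r0:4,r1:4,r2:5,r3:Mul1,r4:9,r5:5
cycle 2: issue MUL r5<-Mul2 // r0:4,r1:4,r2:5,r3:Mul1,r4:9,r5:Mul2
cycle 3: issue SUB r4<-Add1 // r0:4,r1:4,r2:5,r3:Mul1,r4:Add1,r5:Mul2
cycle 4: stall // r0:4,r1:4,r2:5,r3:Mul1,r4:Add1,r5:Mul2
cycle 5: stall // r0:4,r1:4,r2:5,r3:Mul1,r4:Add1,r5:Mul2
cycle 6: CDB Mul1=20; issue MUL r2<-Mul1 // r0:4,r1:4,r2:Mul1,r3:20,r4:Add1,r5:Mul2
cycle 7: issue ADD r0<-Add2 // r0:Add2,r1:4,r2:Mul1,r3:20,r4:Add1,r5:Mul2
cycle 8: CDB Add1=11 // r0:Add2,r1:4,r2:Mul1,r3:20,r4:11,r5:Mul2
cycle 9: - // r0:Add2,r1:4,r2:Mul1,r3:20,r4:11,r5:Mul2
cycle 10: - // r0:Add2,r1:4,r2:Mul1,r3:20,r4:11,r5:Mul2
cycle 11: CDB Mul2=80 // r0:Add2,r1:4,r2:Mul1,r3:20,r4:11,r5:80
cycle 12: - // r0:Add2,r1:4,r2:Mul1,r3:20,r4:11,r5:80
cycle 13: CDB Mul1=121 // r0:Add2,r1:4,r2:121,r3:20,r4:11,r5:80
cycle 14: - // r0:Add2,r1:4,r2:121,r3:20,r4:11,r5:80
cycle 15: CDB Add2=141 // r0:141,r1:4,r2:121,r3:20,r4:11,r5:80

STATUS = VALUE 121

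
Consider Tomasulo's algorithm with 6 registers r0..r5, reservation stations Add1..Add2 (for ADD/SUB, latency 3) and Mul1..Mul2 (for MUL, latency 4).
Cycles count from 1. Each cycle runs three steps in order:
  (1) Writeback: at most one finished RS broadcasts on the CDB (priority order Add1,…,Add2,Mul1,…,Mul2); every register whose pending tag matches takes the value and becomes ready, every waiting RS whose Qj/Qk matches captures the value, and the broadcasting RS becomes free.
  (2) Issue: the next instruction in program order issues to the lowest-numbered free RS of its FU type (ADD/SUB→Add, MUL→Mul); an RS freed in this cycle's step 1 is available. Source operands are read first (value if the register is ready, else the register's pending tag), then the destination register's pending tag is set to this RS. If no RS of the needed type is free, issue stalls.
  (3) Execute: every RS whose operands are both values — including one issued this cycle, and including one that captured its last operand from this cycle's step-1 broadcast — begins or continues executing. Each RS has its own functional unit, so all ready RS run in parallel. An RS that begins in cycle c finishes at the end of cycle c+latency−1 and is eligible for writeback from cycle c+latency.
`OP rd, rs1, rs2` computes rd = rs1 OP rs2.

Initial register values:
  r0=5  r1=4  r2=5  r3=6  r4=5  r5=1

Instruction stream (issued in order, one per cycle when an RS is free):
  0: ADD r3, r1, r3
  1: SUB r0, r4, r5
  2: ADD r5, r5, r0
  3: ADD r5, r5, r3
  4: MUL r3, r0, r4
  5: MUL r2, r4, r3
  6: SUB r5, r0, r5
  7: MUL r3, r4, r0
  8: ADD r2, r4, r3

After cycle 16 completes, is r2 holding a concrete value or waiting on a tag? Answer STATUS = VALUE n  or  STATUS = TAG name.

STATUS = TAG Add2

  c1: issue ADD r3<-Add1  regs: r0:5,r1:4,r2:5,r3:Add1,r4:5,r5:1
  c2: issue SUB r0<-Add2  regs: r0:Add2,r1:4,r2:5,r3:Add1,r4:5,r5:1
  c3: stall  regs: r0:Add2,r1:4,r2:5,r3:Add1,r4:5,r5:1
  c4: CDB Add1=10; issue ADD r5<-Add1  regs: r0:Add2,r1:4,r2:5,r3:10,r4:5,r5:Add1
  c5: CDB Add2=4; issue ADD r5<-Add2  regs: r0:4,r1:4,r2:5,r3:10,r4:5,r5:Add2
  c6: issue MUL r3<-Mul1  regs: r0:4,r1:4,r2:5,r3:Mul1,r4:5,r5:Add2
  c7: issue MUL r2<-Mul2  regs: r0:4,r1:4,r2:Mul2,r3:Mul1,r4:5,r5:Add2
  c8: CDB Add1=5; issue SUB r5<-Add1  regs: r0:4,r1:4,r2:Mul2,r3:Mul1,r4:5,r5:Add1
  c9: stall  regs: r0:4,r1:4,r2:Mul2,r3:Mul1,r4:5,r5:Add1
  c10: CDB Mul1=20; issue MUL r3<-Mul1  regs: r0:4,r1:4,r2:Mul2,r3:Mul1,r4:5,r5:Add1
  c11: CDB Add2=15; issue ADD r2<-Add2  regs: r0:4,r1:4,r2:Add2,r3:Mul1,r4:5,r5:Add1
  c12: -  regs: r0:4,r1:4,r2:Add2,r3:Mul1,r4:5,r5:Add1
  c13: -  regs: r0:4,r1:4,r2:Add2,r3:Mul1,r4:5,r5:Add1
  c14: CDB Add1=-11  regs: r0:4,r1:4,r2:Add2,r3:Mul1,r4:5,r5:-11
  c15: CDB Mul1=20  regs: r0:4,r1:4,r2:Add2,r3:20,r4:5,r5:-11
  c16: CDB Mul2=100  regs: r0:4,r1:4,r2:Add2,r3:20,r4:5,r5:-11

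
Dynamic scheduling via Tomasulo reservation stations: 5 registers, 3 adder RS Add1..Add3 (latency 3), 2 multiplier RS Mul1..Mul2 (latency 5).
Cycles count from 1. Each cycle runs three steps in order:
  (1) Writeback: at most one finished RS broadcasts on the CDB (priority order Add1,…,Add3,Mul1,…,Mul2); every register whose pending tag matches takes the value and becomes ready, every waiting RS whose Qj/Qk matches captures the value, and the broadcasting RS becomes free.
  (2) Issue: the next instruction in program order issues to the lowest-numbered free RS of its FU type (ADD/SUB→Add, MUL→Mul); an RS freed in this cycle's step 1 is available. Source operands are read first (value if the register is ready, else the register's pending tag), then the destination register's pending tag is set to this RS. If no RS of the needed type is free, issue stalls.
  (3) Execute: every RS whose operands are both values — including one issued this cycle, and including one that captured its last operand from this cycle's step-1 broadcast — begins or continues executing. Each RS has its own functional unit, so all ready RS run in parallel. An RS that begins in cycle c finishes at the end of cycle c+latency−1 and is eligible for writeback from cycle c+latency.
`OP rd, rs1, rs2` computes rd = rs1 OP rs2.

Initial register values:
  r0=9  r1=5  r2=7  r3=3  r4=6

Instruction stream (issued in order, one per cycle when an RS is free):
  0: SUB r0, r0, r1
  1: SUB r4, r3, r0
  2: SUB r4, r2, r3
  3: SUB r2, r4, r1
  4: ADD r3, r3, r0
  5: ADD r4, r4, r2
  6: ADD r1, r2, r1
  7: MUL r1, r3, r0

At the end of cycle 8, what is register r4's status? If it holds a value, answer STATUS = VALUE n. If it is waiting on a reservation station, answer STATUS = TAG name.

  c1: issue SUB r0<-Add1  regs: r0:Add1,r1:5,r2:7,r3:3,r4:6
  c2: issue SUB r4<-Add2  regs: r0:Add1,r1:5,r2:7,r3:3,r4:Add2
  c3: issue SUB r4<-Add3  regs: r0:Add1,r1:5,r2:7,r3:3,r4:Add3
  c4: CDB Add1=4; issue SUB r2<-Add1  regs: r0:4,r1:5,r2:Add1,r3:3,r4:Add3
  c5: stall  regs: r0:4,r1:5,r2:Add1,r3:3,r4:Add3
  c6: CDB Add3=4; issue ADD r3<-Add3  regs: r0:4,r1:5,r2:Add1,r3:Add3,r4:4
  c7: CDB Add2=-1; issue ADD r4<-Add2  regs: r0:4,r1:5,r2:Add1,r3:Add3,r4:Add2
  c8: stall  regs: r0:4,r1:5,r2:Add1,r3:Add3,r4:Add2

STATUS = TAG Add2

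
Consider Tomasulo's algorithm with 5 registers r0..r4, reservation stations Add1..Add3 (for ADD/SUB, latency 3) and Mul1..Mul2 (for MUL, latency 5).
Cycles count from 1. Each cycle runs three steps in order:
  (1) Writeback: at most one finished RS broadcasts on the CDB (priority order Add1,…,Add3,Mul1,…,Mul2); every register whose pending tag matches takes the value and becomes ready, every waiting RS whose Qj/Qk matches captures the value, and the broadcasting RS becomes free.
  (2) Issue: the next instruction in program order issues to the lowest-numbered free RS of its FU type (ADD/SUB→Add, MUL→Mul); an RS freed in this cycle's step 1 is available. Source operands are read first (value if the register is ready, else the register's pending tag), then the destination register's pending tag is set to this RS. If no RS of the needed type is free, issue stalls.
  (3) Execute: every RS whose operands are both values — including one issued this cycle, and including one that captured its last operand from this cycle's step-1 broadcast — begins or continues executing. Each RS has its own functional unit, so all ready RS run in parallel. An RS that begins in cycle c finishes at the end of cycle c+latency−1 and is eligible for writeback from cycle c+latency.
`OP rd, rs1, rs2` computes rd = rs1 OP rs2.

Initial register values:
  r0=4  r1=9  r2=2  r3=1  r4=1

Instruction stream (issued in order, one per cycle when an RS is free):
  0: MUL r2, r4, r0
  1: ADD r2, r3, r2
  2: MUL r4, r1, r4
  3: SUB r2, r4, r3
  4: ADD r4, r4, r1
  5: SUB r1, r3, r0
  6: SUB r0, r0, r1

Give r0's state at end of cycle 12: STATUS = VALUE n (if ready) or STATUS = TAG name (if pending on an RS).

c1: issue MUL r2<-Mul1 | r0:4,r1:9,r2:Mul1,r3:1,r4:1
c2: issue ADD r2<-Add1 | r0:4,r1:9,r2:Add1,r3:1,r4:1
c3: issue MUL r4<-Mul2 | r0:4,r1:9,r2:Add1,r3:1,r4:Mul2
c4: issue SUB r2<-Add2 | r0:4,r1:9,r2:Add2,r3:1,r4:Mul2
c5: issue ADD r4<-Add3 | r0:4,r1:9,r2:Add2,r3:1,r4:Add3
c6: CDB Mul1=4; stall | r0:4,r1:9,r2:Add2,r3:1,r4:Add3
c7: stall | r0:4,r1:9,r2:Add2,r3:1,r4:Add3
c8: CDB Mul2=9; stall | r0:4,r1:9,r2:Add2,r3:1,r4:Add3
c9: CDB Add1=5; issue SUB r1<-Add1 | r0:4,r1:Add1,r2:Add2,r3:1,r4:Add3
c10: stall | r0:4,r1:Add1,r2:Add2,r3:1,r4:Add3
c11: CDB Add2=8; issue SUB r0<-Add2 | r0:Add2,r1:Add1,r2:8,r3:1,r4:Add3
c12: CDB Add1=-3 | r0:Add2,r1:-3,r2:8,r3:1,r4:Add3

STATUS = TAG Add2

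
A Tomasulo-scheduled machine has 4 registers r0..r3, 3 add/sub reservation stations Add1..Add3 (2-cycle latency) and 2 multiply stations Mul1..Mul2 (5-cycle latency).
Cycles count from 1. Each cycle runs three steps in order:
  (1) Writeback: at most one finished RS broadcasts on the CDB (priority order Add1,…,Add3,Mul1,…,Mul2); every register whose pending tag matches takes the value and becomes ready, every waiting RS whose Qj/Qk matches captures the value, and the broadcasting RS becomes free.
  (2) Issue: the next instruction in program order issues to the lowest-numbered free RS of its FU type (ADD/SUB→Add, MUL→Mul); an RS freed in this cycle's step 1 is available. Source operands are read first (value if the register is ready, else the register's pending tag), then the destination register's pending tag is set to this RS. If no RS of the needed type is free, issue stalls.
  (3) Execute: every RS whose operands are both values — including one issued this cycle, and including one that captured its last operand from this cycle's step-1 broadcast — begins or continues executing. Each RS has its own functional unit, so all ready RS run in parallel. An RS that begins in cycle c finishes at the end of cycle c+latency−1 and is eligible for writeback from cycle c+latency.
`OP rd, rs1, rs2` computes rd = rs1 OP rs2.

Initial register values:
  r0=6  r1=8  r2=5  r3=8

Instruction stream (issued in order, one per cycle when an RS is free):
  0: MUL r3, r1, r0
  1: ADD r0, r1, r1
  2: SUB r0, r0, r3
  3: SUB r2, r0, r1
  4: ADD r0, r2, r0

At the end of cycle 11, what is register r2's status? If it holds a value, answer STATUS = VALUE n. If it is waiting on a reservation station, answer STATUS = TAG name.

STATUS = VALUE -40

c1: issue MUL r3<-Mul1 | r0:6,r1:8,r2:5,r3:Mul1
c2: issue ADD r0<-Add1 | r0:Add1,r1:8,r2:5,r3:Mul1
c3: issue SUB r0<-Add2 | r0:Add2,r1:8,r2:5,r3:Mul1
c4: CDB Add1=16; issue SUB r2<-Add1 | r0:Add2,r1:8,r2:Add1,r3:Mul1
c5: issue ADD r0<-Add3 | r0:Add3,r1:8,r2:Add1,r3:Mul1
c6: CDB Mul1=48 | r0:Add3,r1:8,r2:Add1,r3:48
c7: - | r0:Add3,r1:8,r2:Add1,r3:48
c8: CDB Add2=-32 | r0:Add3,r1:8,r2:Add1,r3:48
c9: - | r0:Add3,r1:8,r2:Add1,r3:48
c10: CDB Add1=-40 | r0:Add3,r1:8,r2:-40,r3:48
c11: - | r0:Add3,r1:8,r2:-40,r3:48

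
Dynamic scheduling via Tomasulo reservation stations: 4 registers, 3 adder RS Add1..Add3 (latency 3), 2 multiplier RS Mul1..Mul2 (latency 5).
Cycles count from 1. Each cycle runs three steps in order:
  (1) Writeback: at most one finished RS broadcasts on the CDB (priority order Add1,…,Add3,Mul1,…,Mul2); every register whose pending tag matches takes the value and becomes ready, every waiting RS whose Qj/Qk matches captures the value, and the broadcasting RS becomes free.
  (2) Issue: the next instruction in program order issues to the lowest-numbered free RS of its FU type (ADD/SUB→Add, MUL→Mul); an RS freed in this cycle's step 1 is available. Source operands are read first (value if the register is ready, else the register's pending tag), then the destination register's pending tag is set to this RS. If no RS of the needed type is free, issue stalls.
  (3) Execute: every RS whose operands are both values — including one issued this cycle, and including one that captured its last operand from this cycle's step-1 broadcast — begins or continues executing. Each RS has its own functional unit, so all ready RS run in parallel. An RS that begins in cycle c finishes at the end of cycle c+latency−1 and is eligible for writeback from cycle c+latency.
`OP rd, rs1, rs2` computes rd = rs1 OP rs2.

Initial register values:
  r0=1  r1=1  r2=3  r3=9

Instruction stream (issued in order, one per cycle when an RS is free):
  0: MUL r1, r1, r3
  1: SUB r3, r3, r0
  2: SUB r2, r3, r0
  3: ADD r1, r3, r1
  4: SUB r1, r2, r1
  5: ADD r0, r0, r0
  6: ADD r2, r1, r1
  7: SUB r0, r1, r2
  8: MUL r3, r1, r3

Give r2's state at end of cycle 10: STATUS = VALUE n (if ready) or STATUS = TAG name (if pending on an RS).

c1: issue MUL r1<-Mul1 | r0:1,r1:Mul1,r2:3,r3:9
c2: issue SUB r3<-Add1 | r0:1,r1:Mul1,r2:3,r3:Add1
c3: issue SUB r2<-Add2 | r0:1,r1:Mul1,r2:Add2,r3:Add1
c4: issue ADD r1<-Add3 | r0:1,r1:Add3,r2:Add2,r3:Add1
c5: CDB Add1=8; issue SUB r1<-Add1 | r0:1,r1:Add1,r2:Add2,r3:8
c6: CDB Mul1=9; stall | r0:1,r1:Add1,r2:Add2,r3:8
c7: stall | r0:1,r1:Add1,r2:Add2,r3:8
c8: CDB Add2=7; issue ADD r0<-Add2 | r0:Add2,r1:Add1,r2:7,r3:8
c9: CDB Add3=17; issue ADD r2<-Add3 | r0:Add2,r1:Add1,r2:Add3,r3:8
c10: stall | r0:Add2,r1:Add1,r2:Add3,r3:8

STATUS = TAG Add3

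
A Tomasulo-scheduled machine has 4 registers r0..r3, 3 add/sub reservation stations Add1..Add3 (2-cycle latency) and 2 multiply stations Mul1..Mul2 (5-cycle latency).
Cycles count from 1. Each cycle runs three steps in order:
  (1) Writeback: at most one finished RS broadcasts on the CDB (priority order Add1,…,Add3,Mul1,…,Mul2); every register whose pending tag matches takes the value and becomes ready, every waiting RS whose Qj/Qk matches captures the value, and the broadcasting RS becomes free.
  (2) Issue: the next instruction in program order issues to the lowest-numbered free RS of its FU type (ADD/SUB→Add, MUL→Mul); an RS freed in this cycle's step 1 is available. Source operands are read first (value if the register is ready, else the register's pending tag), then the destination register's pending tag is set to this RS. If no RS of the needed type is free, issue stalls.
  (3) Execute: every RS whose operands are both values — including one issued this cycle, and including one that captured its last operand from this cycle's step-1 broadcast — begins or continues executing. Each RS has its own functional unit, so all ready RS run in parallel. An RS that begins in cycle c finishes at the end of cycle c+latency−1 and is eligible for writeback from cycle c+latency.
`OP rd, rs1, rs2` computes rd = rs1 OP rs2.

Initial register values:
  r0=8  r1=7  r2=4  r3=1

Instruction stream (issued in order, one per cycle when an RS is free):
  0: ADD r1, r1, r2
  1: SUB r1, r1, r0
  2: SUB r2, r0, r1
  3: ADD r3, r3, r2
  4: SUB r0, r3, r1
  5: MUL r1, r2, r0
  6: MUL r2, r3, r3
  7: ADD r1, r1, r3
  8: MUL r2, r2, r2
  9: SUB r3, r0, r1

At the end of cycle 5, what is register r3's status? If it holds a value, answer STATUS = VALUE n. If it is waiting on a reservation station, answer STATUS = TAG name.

STATUS = TAG Add3

cycle 1: issue ADD r1<-Add1 // r0:8,r1:Add1,r2:4,r3:1
cycle 2: issue SUB r1<-Add2 // r0:8,r1:Add2,r2:4,r3:1
cycle 3: CDB Add1=11; issue SUB r2<-Add1 // r0:8,r1:Add2,r2:Add1,r3:1
cycle 4: issue ADD r3<-Add3 // r0:8,r1:Add2,r2:Add1,r3:Add3
cycle 5: CDB Add2=3; issue SUB r0<-Add2 // r0:Add2,r1:3,r2:Add1,r3:Add3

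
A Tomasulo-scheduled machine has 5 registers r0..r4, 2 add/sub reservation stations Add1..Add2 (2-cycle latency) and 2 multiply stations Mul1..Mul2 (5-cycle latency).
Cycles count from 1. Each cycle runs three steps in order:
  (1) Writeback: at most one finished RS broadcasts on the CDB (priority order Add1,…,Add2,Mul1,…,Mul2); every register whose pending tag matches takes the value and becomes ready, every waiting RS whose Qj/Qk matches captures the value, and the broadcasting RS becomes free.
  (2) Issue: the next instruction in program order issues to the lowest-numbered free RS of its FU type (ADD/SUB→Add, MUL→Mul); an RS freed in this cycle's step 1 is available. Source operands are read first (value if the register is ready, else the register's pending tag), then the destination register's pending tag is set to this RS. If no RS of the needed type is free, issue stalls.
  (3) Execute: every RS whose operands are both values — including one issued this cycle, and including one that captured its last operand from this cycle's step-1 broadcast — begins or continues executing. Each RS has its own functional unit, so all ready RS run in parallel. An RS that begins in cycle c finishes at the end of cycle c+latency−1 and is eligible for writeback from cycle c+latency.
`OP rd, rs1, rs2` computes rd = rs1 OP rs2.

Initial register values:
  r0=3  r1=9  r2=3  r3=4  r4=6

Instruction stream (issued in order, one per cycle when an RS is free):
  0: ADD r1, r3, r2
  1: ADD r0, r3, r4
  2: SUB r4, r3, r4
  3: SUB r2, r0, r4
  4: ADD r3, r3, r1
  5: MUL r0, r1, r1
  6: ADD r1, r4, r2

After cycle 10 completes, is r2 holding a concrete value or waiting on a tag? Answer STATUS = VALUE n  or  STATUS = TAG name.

  c1: issue ADD r1<-Add1  regs: r0:3,r1:Add1,r2:3,r3:4,r4:6
  c2: issue ADD r0<-Add2  regs: r0:Add2,r1:Add1,r2:3,r3:4,r4:6
  c3: CDB Add1=7; issue SUB r4<-Add1  regs: r0:Add2,r1:7,r2:3,r3:4,r4:Add1
  c4: CDB Add2=10; issue SUB r2<-Add2  regs: r0:10,r1:7,r2:Add2,r3:4,r4:Add1
  c5: CDB Add1=-2; issue ADD r3<-Add1  regs: r0:10,r1:7,r2:Add2,r3:Add1,r4:-2
  c6: issue MUL r0<-Mul1  regs: r0:Mul1,r1:7,r2:Add2,r3:Add1,r4:-2
  c7: CDB Add1=11; issue ADD r1<-Add1  regs: r0:Mul1,r1:Add1,r2:Add2,r3:11,r4:-2
  c8: CDB Add2=12  regs: r0:Mul1,r1:Add1,r2:12,r3:11,r4:-2
  c9: -  regs: r0:Mul1,r1:Add1,r2:12,r3:11,r4:-2
  c10: CDB Add1=10  regs: r0:Mul1,r1:10,r2:12,r3:11,r4:-2

STATUS = VALUE 12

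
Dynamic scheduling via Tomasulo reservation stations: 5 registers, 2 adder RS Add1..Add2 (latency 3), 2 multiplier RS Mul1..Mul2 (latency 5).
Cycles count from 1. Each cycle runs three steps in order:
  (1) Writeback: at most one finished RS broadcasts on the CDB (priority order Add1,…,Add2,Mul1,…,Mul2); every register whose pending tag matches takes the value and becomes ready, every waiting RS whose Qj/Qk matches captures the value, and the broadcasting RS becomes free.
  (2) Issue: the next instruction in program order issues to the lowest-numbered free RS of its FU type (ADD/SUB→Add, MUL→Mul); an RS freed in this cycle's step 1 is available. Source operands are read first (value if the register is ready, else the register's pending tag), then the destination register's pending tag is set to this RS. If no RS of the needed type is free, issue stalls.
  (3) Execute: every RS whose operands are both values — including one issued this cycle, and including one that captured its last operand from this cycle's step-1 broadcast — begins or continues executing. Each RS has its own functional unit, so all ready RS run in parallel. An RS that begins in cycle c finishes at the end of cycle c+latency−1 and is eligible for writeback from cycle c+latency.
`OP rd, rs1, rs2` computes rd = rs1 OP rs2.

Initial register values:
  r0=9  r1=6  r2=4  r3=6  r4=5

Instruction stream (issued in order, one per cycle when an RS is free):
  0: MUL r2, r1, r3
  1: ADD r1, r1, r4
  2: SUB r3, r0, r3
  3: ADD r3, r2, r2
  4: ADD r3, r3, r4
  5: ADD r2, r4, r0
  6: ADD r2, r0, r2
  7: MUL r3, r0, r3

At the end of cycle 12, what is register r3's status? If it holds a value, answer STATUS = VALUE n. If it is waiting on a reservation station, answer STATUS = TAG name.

cycle 1: issue MUL r2<-Mul1 // r0:9,r1:6,r2:Mul1,r3:6,r4:5
cycle 2: issue ADD r1<-Add1 // r0:9,r1:Add1,r2:Mul1,r3:6,r4:5
cycle 3: issue SUB r3<-Add2 // r0:9,r1:Add1,r2:Mul1,r3:Add2,r4:5
cycle 4: stall // r0:9,r1:Add1,r2:Mul1,r3:Add2,r4:5
cycle 5: CDB Add1=11; issue ADD r3<-Add1 // r0:9,r1:11,r2:Mul1,r3:Add1,r4:5
cycle 6: CDB Add2=3; issue ADD r3<-Add2 // r0:9,r1:11,r2:Mul1,r3:Add2,r4:5
cycle 7: CDB Mul1=36; stall // r0:9,r1:11,r2:36,r3:Add2,r4:5
cycle 8: stall // r0:9,r1:11,r2:36,r3:Add2,r4:5
cycle 9: stall // r0:9,r1:11,r2:36,r3:Add2,r4:5
cycle 10: CDB Add1=72; issue ADD r2<-Add1 // r0:9,r1:11,r2:Add1,r3:Add2,r4:5
cycle 11: stall // r0:9,r1:11,r2:Add1,r3:Add2,r4:5
cycle 12: stall // r0:9,r1:11,r2:Add1,r3:Add2,r4:5

STATUS = TAG Add2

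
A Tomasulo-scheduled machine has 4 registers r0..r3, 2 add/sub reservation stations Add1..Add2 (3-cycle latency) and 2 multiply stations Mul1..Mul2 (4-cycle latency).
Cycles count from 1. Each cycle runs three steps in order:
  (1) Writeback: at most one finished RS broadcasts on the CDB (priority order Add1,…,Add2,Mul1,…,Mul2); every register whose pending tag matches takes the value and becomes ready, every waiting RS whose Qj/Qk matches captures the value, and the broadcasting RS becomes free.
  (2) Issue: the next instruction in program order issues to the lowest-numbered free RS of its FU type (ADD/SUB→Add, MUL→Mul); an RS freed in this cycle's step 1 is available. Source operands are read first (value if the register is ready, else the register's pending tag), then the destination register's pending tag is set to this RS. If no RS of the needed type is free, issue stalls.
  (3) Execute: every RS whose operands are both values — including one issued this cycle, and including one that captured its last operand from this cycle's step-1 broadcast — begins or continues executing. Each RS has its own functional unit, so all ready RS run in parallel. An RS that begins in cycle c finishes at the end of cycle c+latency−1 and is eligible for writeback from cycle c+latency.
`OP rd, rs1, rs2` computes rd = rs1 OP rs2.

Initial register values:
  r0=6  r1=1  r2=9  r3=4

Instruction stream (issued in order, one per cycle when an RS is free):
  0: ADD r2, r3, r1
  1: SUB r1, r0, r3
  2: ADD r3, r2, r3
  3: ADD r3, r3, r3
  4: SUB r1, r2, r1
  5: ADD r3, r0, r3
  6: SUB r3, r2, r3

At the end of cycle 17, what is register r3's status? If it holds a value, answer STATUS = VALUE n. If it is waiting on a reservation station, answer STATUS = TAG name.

STATUS = VALUE -19

cycle 1: issue ADD r2<-Add1 // r0:6,r1:1,r2:Add1,r3:4
cycle 2: issue SUB r1<-Add2 // r0:6,r1:Add2,r2:Add1,r3:4
cycle 3: stall // r0:6,r1:Add2,r2:Add1,r3:4
cycle 4: CDB Add1=5; issue ADD r3<-Add1 // r0:6,r1:Add2,r2:5,r3:Add1
cycle 5: CDB Add2=2; issue ADD r3<-Add2 // r0:6,r1:2,r2:5,r3:Add2
cycle 6: stall // r0:6,r1:2,r2:5,r3:Add2
cycle 7: CDB Add1=9; issue SUB r1<-Add1 // r0:6,r1:Add1,r2:5,r3:Add2
cycle 8: stall // r0:6,r1:Add1,r2:5,r3:Add2
cycle 9: stall // r0:6,r1:Add1,r2:5,r3:Add2
cycle 10: CDB Add1=3; issue ADD r3<-Add1 // r0:6,r1:3,r2:5,r3:Add1
cycle 11: CDB Add2=18; issue SUB r3<-Add2 // r0:6,r1:3,r2:5,r3:Add2
cycle 12: - // r0:6,r1:3,r2:5,r3:Add2
cycle 13: - // r0:6,r1:3,r2:5,r3:Add2
cycle 14: CDB Add1=24 // r0:6,r1:3,r2:5,r3:Add2
cycle 15: - // r0:6,r1:3,r2:5,r3:Add2
cycle 16: - // r0:6,r1:3,r2:5,r3:Add2
cycle 17: CDB Add2=-19 // r0:6,r1:3,r2:5,r3:-19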